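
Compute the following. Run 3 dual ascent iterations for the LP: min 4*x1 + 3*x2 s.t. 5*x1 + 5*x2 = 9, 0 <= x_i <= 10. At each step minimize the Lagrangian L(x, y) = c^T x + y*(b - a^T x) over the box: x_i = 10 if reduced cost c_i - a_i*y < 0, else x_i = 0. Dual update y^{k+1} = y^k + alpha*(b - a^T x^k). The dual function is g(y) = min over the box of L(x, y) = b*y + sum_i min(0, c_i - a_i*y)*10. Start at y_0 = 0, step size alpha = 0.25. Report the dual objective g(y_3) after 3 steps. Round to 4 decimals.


Dual ascent for LP: min 4*x1 + 3*x2, 5*x1 + 5*x2 = 9, 0 <= x_i <= 10
Step 1: y^k = 0.0, reduced costs: (4.0, 3.0)
  x^k = (0.0, 0.0), subgradient = b - a^T x = 9.0
  y^{k+1} = 0.0 + 0.25*9.0 = 2.25
Step 2: y^k = 2.25, reduced costs: (-7.25, -8.25)
  x^k = (10.0, 10.0), subgradient = b - a^T x = -91.0
  y^{k+1} = 2.25 + 0.25*-91.0 = -20.5
Step 3: y^k = -20.5, reduced costs: (106.5, 105.5)
  x^k = (0.0, 0.0), subgradient = b - a^T x = 9.0
  y^{k+1} = -20.5 + 0.25*9.0 = -18.25
Dual objective at y_3 = -18.25: reduced costs (95.25, 94.25), box minimizer x = (0.0, 0.0)
g(y_3) = b*y + (c1 - a1*y)*x1 + (c2 - a2*y)*x2 = 9*(-18.25) + 95.25*0.0 + 94.25*0.0 = -164.25 + 0.0 + 0.0 = -164.25


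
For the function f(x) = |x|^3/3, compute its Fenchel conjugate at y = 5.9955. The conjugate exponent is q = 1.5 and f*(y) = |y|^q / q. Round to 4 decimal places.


The conjugate exponent q satisfies 1/p + 1/q = 1.
p = 3, so q = 3/(3 - 1) = 1.5
|y|^q = 5.9955^1.5 = 14.6804
f*(5.9955) = 14.6804 / 1.5 = 9.7869


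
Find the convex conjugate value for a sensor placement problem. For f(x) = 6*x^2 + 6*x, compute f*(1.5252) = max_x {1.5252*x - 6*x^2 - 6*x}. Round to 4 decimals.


f*(y) = sup_x {y*x - a*x^2 - b*x} = sup_x {(y-b)*x - a*x^2}
FOC: (y - b) - 2a*x = 0 => x* = (y - b)/(2a)
x* = (1.5252 - 6)/(2*6) = -0.3729
f*(1.5252) = (y-b)^2/(4a) = (1.5252 - 6)^2/(4*6)
= 20.0238/24 = 0.8343


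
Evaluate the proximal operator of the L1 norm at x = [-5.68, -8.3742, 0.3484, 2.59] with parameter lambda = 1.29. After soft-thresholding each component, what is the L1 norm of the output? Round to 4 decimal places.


Soft-thresholding with lambda = 1.29:
prox(-5.68) = sign(-5.68)*max(|-5.68| - 1.29, 0) = -4.39
prox(-8.3742) = sign(-8.3742)*max(|-8.3742| - 1.29, 0) = -7.0842
prox(0.3484) = sign(0.3484)*max(|0.3484| - 1.29, 0) = 0.0
prox(2.59) = sign(2.59)*max(|2.59| - 1.29, 0) = 1.3
prox(x) = [-4.39, -7.0842, 0.0, 1.3]
||prox(x)||_1 = 4.39 + 7.0842 + 0.0 + 1.3 = 12.7742


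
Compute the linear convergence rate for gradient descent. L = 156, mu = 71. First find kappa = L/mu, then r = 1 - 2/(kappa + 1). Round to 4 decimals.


Step 1: Compute the condition number.
kappa = L/mu = 156/71 = 2.1972
Step 2: Compute the convergence rate.
r = 1 - 2/(kappa + 1) = 1 - 2*mu/(L + mu) = (L - mu)/(L + mu) = 85/227 = 0.3744


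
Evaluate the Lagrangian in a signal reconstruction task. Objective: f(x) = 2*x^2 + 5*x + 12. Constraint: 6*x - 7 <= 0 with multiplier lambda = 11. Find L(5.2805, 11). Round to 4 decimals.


Step 1: Evaluate f(x).
f(5.2805) = 2*5.2805^2 + 5*5.2805 + 12 = 94.1699
Step 2: Evaluate g(x).
g(5.2805) = 6*5.2805 - 7 = 24.683
Step 3: Compute Lagrangian.
L = 94.1699 + 11*24.683 = 365.6829


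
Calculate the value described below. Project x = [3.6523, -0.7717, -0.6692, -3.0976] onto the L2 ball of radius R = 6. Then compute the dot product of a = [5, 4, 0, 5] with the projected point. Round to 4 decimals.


Step 1: Compute ||x|| (intermediates to 6 decimals).
||x|| = sqrt(3.6523^2 + (-0.7717)^2 + (-0.6692)^2 + (-3.0976)^2) = 4.89671
Step 2: Project.
Since ||x|| <= R, proj = x (no scaling needed).
proj(x) = [3.6523, -0.7717, -0.6692, -3.0976]
Step 3: Dot product.
a^T * proj(x) = 5*3.6523 + 4*(-0.7717) + 0*(-0.6692) + 5*(-3.0976) = -0.3133


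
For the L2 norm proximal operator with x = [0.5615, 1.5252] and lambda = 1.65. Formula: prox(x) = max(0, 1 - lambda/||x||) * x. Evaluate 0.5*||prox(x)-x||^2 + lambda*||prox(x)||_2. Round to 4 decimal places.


Step 1: Compute ||x||.
||x|| = 1.6253
Step 2: Compute scaling factor.
scale = max(0, 1 - 1.65/1.6253) = 0.0
Step 3: prox(x) = [0.0, 0.0]
||prox(x)|| = 0.0
Step 4: Proximal objective.
0.5*||prox-x||^2 = 1.3208
lambda*||prox|| = 0.0
Total = 1.3208


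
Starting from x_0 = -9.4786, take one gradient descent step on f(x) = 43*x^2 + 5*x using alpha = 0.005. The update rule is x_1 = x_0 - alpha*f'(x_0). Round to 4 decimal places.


We compute the gradient at x_0 and apply the update.
f'(x) = 86*x + 5
f'(-9.4786) = 86*-9.4786 + 5 = -810.1596
x_1 = -9.4786 - 0.005*-810.1596 = -5.4278


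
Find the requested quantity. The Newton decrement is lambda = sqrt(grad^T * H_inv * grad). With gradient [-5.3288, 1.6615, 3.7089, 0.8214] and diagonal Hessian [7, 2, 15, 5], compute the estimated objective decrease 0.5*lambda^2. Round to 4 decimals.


Step 1: H is diagonal, so H^(-1) * g = [-0.7613, 0.8308, 0.2473, 0.1643].
Step 2: g^T H^(-1) g = sum_i g_i^2 / H_ii
  = (-5.3288)^2/7 + (1.6615)^2/2 + (3.7089)^2/15 + (0.8214)^2/5
  = 4.0566 + 1.3803 + 0.9171 + 0.1349 = 6.4889
Step 3: Objective decrease = 0.5 * g^T H^(-1) g = 3.2444


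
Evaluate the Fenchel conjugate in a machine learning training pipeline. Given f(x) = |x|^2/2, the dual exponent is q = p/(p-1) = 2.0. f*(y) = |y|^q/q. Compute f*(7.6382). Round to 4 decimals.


The conjugate exponent q satisfies 1/p + 1/q = 1.
p = 2, so q = 2/(2 - 1) = 2.0
|y|^q = 7.6382^2.0 = 58.3421
f*(7.6382) = 58.3421 / 2.0 = 29.171


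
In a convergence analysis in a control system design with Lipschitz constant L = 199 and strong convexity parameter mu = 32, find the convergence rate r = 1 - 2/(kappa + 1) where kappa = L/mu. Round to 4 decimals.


Step 1: Compute the condition number.
kappa = L/mu = 199/32 = 6.2188
Step 2: Compute the convergence rate.
r = 1 - 2/(kappa + 1) = 1 - 2*mu/(L + mu) = (L - mu)/(L + mu) = 167/231 = 0.7229


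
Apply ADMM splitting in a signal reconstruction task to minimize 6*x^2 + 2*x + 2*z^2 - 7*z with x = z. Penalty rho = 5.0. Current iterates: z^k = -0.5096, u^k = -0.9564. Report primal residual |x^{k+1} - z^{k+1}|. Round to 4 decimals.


ADMM iteration with rho = 5.0, z^k = -0.5096, u^k = -0.9564
Step 1: x-update.
Minimize 6*x^2 + 2*x + (5.0/2)*(x + 0.5096 - 0.9564)^2
FOC: (2*6 + 5.0)*x = -2 + 5.0*(-0.5096 + 0.9564)
x^{k+1} = 0.0138
Step 2: z-update.
Minimize 2*z^2 - 7*z + (5.0/2)*(0.0138 - z - 0.9564)^2
FOC: (2*2 + 5.0)*z = 7 + 5.0*(0.0138 - 0.9564)
z^{k+1} = 0.2541
Step 3: u-update.
u^{k+1} = -0.9564 + 0.0138 - 0.2541 = -1.1967
Step 4: Primal residual = |0.0138 - 0.2541| = 0.2403


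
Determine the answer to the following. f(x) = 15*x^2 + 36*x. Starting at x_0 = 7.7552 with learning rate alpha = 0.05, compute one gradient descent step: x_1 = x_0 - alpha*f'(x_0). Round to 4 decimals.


We compute the gradient at x_0 and apply the update.
f'(x) = 30*x + 36
f'(7.7552) = 30*7.7552 + 36 = 268.656
x_1 = 7.7552 - 0.05*268.656 = -5.6776


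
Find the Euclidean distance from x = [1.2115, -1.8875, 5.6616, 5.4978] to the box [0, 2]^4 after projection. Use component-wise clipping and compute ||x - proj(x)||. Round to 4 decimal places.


Project each component onto [0, 2].
clip(1.2115) = 1.2115, clip(-1.8875) = 0.0, clip(5.6616) = 2.0, clip(5.4978) = 2.0
Projection = [1.2115, 0.0, 2.0, 2.0]
Squared diffs: [0.0, 3.5627, 13.4073, 12.2346]
Distance = sqrt(29.2046) = 5.4041


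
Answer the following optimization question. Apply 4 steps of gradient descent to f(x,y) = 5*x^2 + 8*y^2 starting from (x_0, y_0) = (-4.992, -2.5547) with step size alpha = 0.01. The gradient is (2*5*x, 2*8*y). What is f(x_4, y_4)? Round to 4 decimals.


Gradient descent on f(x,y) = 5*x^2 + 8*y^2.
Starting point: (-4.992, -2.5547), alpha = 0.01
Step 1: grad_x = 2*5*-4.992 = -49.92, grad_y = 2*8*-2.5547 = -40.8752
  x_1 = -4.992 - 0.01*-49.92 = -4.4928
  y_1 = -2.5547 - 0.01*-40.8752 = -2.1459
Step 2: grad_x = 2*5*-4.4928 = -44.928, grad_y = 2*8*-2.1459 = -34.3352
  x_2 = -4.4928 - 0.01*-44.928 = -4.0435
  y_2 = -2.1459 - 0.01*-34.3352 = -1.8026
Step 3: grad_x = 2*5*-4.0435 = -40.4352, grad_y = 2*8*-1.8026 = -28.8415
  x_3 = -4.0435 - 0.01*-40.4352 = -3.6392
  y_3 = -1.8026 - 0.01*-28.8415 = -1.5142
Step 4: grad_x = 2*5*-3.6392 = -36.3917, grad_y = 2*8*-1.5142 = -24.2269
  x_4 = -3.6392 - 0.01*-36.3917 = -3.2753
  y_4 = -1.5142 - 0.01*-24.2269 = -1.2719
f(-3.2753, -1.2719) = 5*(-3.2753)^2 + 8*(-1.2719)^2 = 66.5784


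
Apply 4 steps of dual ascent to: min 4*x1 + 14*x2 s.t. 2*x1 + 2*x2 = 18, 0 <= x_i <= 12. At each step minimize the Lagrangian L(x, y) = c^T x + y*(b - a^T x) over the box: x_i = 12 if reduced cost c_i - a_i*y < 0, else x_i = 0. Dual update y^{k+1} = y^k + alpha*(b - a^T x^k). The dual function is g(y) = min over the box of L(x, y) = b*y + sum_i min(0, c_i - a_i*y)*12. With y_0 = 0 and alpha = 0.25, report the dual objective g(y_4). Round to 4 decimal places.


Dual ascent for LP: min 4*x1 + 14*x2, 2*x1 + 2*x2 = 18, 0 <= x_i <= 12
Step 1: y^k = 0.0, reduced costs: (4.0, 14.0)
  x^k = (0.0, 0.0), subgradient = b - a^T x = 18.0
  y^{k+1} = 0.0 + 0.25*18.0 = 4.5
Step 2: y^k = 4.5, reduced costs: (-5.0, 5.0)
  x^k = (12.0, 0.0), subgradient = b - a^T x = -6.0
  y^{k+1} = 4.5 + 0.25*-6.0 = 3.0
Step 3: y^k = 3.0, reduced costs: (-2.0, 8.0)
  x^k = (12.0, 0.0), subgradient = b - a^T x = -6.0
  y^{k+1} = 3.0 + 0.25*-6.0 = 1.5
Step 4: y^k = 1.5, reduced costs: (1.0, 11.0)
  x^k = (0.0, 0.0), subgradient = b - a^T x = 18.0
  y^{k+1} = 1.5 + 0.25*18.0 = 6.0
Dual objective at y_4 = 6.0: reduced costs (-8.0, 2.0), box minimizer x = (12.0, 0.0)
g(y_4) = b*y + (c1 - a1*y)*x1 + (c2 - a2*y)*x2 = 18*6.0 + (-8.0)*12.0 + 2.0*0.0 = 108.0 - 96.0 + 0.0 = 12.0


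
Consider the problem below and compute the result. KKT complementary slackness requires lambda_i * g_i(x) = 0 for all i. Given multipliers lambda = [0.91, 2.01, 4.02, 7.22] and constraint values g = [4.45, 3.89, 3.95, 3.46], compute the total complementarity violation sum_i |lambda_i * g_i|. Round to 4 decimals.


KKT complementary slackness check:
lambda_1 * g_1 = 0.91 * 4.45 = 4.0495
lambda_2 * g_2 = 2.01 * 3.89 = 7.8189
lambda_3 * g_3 = 4.02 * 3.95 = 15.879
lambda_4 * g_4 = 7.22 * 3.46 = 24.9812
Total violation = 4.0495 + 7.8189 + 15.879 + 24.9812 = 52.7286


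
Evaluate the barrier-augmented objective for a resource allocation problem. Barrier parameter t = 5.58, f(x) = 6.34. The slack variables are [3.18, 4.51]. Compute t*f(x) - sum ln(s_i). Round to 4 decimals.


Step 1: Compute log-barrier.
ln values: [1.1569, 1.5063]
phi = -(1.1569 + 1.5063) = -2.6632
Step 2: Compute augmented objective.
t*f(x) = 5.58*6.34 = 35.3772
Total = 35.3772 - 2.6632 = 32.714


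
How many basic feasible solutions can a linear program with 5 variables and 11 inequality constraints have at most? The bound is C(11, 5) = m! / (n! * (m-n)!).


Each vertex corresponds to some choice of n active constraints out of m, so the number of vertices is at most C(m, n) = m! / (n!(m-n)!).
m = 11, n = 5
Numerator: 11 * 10 * 9 * 8 * 7
Denominator: 5! = 120
C(11, 5) = 462


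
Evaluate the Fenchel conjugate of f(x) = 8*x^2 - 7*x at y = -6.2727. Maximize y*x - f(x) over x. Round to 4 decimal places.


f*(y) = sup_x {y*x - a*x^2 - b*x} = sup_x {(y-b)*x - a*x^2}
FOC: (y - b) - 2a*x = 0 => x* = (y - b)/(2a)
x* = (-6.2727 + 7)/(2*8) = 0.0455
f*(-6.2727) = (y-b)^2/(4a) = (-6.2727 + 7)^2/(4*8)
= 0.529/32 = 0.0165


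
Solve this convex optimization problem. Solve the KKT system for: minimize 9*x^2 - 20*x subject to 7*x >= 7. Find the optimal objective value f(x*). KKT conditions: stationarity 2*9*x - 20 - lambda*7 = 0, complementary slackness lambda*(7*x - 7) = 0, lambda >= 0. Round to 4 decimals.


Step 1: Try lambda = 0 (constraint inactive).
Stationarity: 2*9*x - 20 = 0
x* = 20/(2*9) = 10/9 = 1.1111 (rounded; the exact value 10/9 is used below)
Check constraint: 7*1.1111 = 7.7777 >= 7 -- satisfied.
Step 2: Compute optimal value.
f(x*) = 9*(10/9)^2 - 20*(10/9) = -11.1111


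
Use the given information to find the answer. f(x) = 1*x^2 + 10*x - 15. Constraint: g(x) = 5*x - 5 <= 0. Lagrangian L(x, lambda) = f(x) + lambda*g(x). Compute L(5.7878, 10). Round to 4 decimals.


Step 1: Evaluate f(x).
f(5.7878) = 1*5.7878^2 + 10*5.7878 - 15 = 76.3766
Step 2: Evaluate g(x).
g(5.7878) = 5*5.7878 - 5 = 23.939
Step 3: Compute Lagrangian.
L = 76.3766 + 10*23.939 = 315.7666


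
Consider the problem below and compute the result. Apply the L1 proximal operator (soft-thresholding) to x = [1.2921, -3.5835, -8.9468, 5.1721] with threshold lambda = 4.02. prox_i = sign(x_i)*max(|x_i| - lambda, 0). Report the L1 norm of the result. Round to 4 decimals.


Soft-thresholding with lambda = 4.02:
prox(1.2921) = sign(1.2921)*max(|1.2921| - 4.02, 0) = 0.0
prox(-3.5835) = sign(-3.5835)*max(|-3.5835| - 4.02, 0) = 0.0
prox(-8.9468) = sign(-8.9468)*max(|-8.9468| - 4.02, 0) = -4.9268
prox(5.1721) = sign(5.1721)*max(|5.1721| - 4.02, 0) = 1.1521
prox(x) = [0.0, 0.0, -4.9268, 1.1521]
||prox(x)||_1 = 0.0 + 0.0 + 4.9268 + 1.1521 = 6.0789


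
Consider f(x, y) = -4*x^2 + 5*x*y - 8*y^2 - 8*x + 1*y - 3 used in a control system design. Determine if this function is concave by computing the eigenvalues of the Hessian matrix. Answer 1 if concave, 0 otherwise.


The Hessian of f(x,y) = -4*x^2 + 5*x*y - 8*y^2 - 8*x + 1*y - 3 is:
H = [[-8, 5], [5, -16]]
Trace = -8 - 16 = -24
Determinant = -8*-16 - (5)^2 = 103
Discriminant = (-24)^2 - 4*103 = 164.0
Eigenvalues: lambda_1 = -18.4031, lambda_2 = -5.5969
The function is concave.

1


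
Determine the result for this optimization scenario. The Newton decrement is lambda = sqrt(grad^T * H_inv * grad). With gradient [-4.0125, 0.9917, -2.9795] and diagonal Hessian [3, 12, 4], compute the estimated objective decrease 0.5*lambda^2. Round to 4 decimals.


Step 1: H is diagonal, so H^(-1) * g = [-1.3375, 0.0826, -0.7449].
Step 2: g^T H^(-1) g = sum_i g_i^2 / H_ii
  = (-4.0125)^2/3 + (0.9917)^2/12 + (-2.9795)^2/4
  = 5.3667 + 0.082 + 2.2194 = 7.668
Step 3: Objective decrease = 0.5 * g^T H^(-1) g = 3.834


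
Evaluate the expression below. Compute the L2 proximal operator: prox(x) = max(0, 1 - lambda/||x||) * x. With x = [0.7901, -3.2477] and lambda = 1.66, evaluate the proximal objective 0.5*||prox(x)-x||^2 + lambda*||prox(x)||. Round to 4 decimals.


Step 1: Compute ||x||.
||x|| = 3.3424
Step 2: Compute scaling factor.
scale = max(0, 1 - 1.66/3.3424) = 0.5034
Step 3: prox(x) = [0.3977, -1.6347]
||prox(x)|| = 1.6824
Step 4: Proximal objective.
0.5*||prox-x||^2 = 1.3778
lambda*||prox|| = 2.7928
Total = 4.1706


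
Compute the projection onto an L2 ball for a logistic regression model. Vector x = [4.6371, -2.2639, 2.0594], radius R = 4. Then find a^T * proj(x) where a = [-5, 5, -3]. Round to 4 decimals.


Step 1: Compute ||x|| (intermediates to 6 decimals).
||x|| = sqrt(4.6371^2 + (-2.2639)^2 + 2.0594^2) = 5.555994
Step 2: Project.
Since ||x|| > R, scale = R/||x|| = 4/5.555994 = 0.719943, proj(x) = scale * x
proj(x) = [3.338448, -1.629879, 1.482651]
Step 3: Dot product.
a^T * proj(x) = -5*3.338448 + 5*(-1.629879) - 3*1.482651 = -29.2896


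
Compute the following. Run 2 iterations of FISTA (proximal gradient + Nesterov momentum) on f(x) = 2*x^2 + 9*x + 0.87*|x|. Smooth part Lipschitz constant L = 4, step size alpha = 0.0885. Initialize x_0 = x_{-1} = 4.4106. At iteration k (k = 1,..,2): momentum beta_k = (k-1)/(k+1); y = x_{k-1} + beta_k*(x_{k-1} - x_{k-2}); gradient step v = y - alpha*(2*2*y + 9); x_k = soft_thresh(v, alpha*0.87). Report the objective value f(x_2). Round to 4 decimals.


FISTA on f(x) = 2*x^2 + 9*x + 0.87*|x|
L = 4, alpha = 0.0885
Iteration 1: beta = 0.0, y = 4.4106 + 0.0*(4.4106 - 4.4106) = 4.4106
  grad(y) = 26.6424, v = y - alpha*grad = 2.0527
  prox(v) = soft_thresh(2.0527, 0.077) = 1.9758
Iteration 2: beta = 0.3333, y = 1.9758 + 0.3333*(1.9758 - 4.4106) = 1.1641
  grad(y) = 13.6565, v = y - alpha*grad = -0.0445
  prox(v) = soft_thresh(-0.0445, 0.077) = 0.0
f(x_2) = 2*0.0^2 + 9*0.0 + 0.87*|0.0| = 0.0


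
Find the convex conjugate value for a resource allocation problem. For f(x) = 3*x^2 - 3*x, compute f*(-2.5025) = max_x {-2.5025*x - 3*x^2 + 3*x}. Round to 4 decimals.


f*(y) = sup_x {y*x - a*x^2 - b*x} = sup_x {(y-b)*x - a*x^2}
FOC: (y - b) - 2a*x = 0 => x* = (y - b)/(2a)
x* = (-2.5025 + 3)/(2*3) = 0.0829
f*(-2.5025) = (y-b)^2/(4a) = (-2.5025 + 3)^2/(4*3)
= 0.2475/12 = 0.0206


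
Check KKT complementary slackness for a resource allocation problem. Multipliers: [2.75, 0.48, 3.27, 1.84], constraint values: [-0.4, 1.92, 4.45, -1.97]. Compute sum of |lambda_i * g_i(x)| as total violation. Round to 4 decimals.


KKT complementary slackness check:
lambda_1 * g_1 = 2.75 * -0.4 = -1.1
lambda_2 * g_2 = 0.48 * 1.92 = 0.9216
lambda_3 * g_3 = 3.27 * 4.45 = 14.5515
lambda_4 * g_4 = 1.84 * -1.97 = -3.6248
Total violation = 1.1 + 0.9216 + 14.5515 + 3.6248 = 20.1979


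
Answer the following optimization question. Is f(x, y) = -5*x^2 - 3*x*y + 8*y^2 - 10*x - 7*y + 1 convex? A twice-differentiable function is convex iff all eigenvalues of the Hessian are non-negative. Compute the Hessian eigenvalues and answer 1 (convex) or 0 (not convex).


The Hessian of f(x,y) = -5*x^2 - 3*x*y + 8*y^2 - 10*x - 7*y + 1 is:
H = [[-10, -3], [-3, 16]]
Trace = -10 + 16 = 6
Determinant = -10*16 - (-3)^2 = -169
Discriminant = (6)^2 - 4*-169 = 712.0
Eigenvalues: lambda_1 = -10.3417, lambda_2 = 16.3417
The function is not convex.

0


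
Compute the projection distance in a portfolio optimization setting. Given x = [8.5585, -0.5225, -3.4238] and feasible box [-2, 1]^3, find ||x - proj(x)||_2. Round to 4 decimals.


Project each component onto [-2, 1].
clip(8.5585) = 1.0, clip(-0.5225) = -0.5225, clip(-3.4238) = -2.0
Projection = [1.0, -0.5225, -2.0]
Squared diffs: [57.1309, 0.0, 2.0272]
Distance = sqrt(59.1581) = 7.6914


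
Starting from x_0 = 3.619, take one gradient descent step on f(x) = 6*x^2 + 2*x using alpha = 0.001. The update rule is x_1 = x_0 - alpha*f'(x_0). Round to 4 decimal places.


We compute the gradient at x_0 and apply the update.
f'(x) = 12*x + 2
f'(3.619) = 12*3.619 + 2 = 45.428
x_1 = 3.619 - 0.001*45.428 = 3.5736


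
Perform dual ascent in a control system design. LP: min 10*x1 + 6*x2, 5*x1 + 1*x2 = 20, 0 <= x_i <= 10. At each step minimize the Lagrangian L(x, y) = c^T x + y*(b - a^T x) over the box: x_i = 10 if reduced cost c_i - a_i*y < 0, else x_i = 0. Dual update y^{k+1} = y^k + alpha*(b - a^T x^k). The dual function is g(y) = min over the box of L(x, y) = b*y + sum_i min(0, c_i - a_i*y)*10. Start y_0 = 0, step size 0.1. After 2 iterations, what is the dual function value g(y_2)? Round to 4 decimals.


Dual ascent for LP: min 10*x1 + 6*x2, 5*x1 + 1*x2 = 20, 0 <= x_i <= 10
Step 1: y^k = 0.0, reduced costs: (10.0, 6.0)
  x^k = (0.0, 0.0), subgradient = b - a^T x = 20.0
  y^{k+1} = 0.0 + 0.1*20.0 = 2.0
Step 2: y^k = 2.0, reduced costs: (0.0, 4.0)
  x^k = (0.0, 0.0), subgradient = b - a^T x = 20.0
  y^{k+1} = 2.0 + 0.1*20.0 = 4.0
Dual objective at y_2 = 4.0: reduced costs (-10.0, 2.0), box minimizer x = (10.0, 0.0)
g(y_2) = b*y + (c1 - a1*y)*x1 + (c2 - a2*y)*x2 = 20*4.0 + (-10.0)*10.0 + 2.0*0.0 = 80.0 - 100.0 + 0.0 = -20.0


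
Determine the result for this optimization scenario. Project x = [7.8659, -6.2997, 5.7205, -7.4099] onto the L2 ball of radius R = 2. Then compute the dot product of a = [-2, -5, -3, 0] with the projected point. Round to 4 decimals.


Step 1: Compute ||x|| (intermediates to 6 decimals).
||x|| = sqrt(7.8659^2 + (-6.2997)^2 + 5.7205^2 + (-7.4099)^2) = 13.754612
Step 2: Project.
Since ||x|| > R, scale = R/||x|| = 2/13.754612 = 0.145406, proj(x) = scale * x
proj(x) = [1.143749, -0.916014, 0.831795, -1.077444]
Step 3: Dot product.
a^T * proj(x) = -2*1.143749 - 5*(-0.916014) - 3*0.831795 + 0*(-1.077444) = -0.2028


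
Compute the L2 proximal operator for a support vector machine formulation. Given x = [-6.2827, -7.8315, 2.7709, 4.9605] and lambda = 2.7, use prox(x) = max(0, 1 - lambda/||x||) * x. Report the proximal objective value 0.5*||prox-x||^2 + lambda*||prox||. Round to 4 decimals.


Step 1: Compute ||x||.
||x|| = 11.5364
Step 2: Compute scaling factor.
scale = max(0, 1 - 2.7/11.5364) = 0.766
Step 3: prox(x) = [-4.8123, -5.9986, 2.1224, 3.7995]
||prox(x)|| = 8.8364
Step 4: Proximal objective.
0.5*||prox-x||^2 = 3.645
lambda*||prox|| = 23.8583
Total = 27.5034


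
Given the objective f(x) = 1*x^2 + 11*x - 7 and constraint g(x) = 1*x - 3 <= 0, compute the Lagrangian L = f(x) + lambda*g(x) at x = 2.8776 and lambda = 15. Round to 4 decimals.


Step 1: Evaluate f(x).
f(2.8776) = 1*2.8776^2 + 11*2.8776 - 7 = 32.9342
Step 2: Evaluate g(x).
g(2.8776) = 1*2.8776 - 3 = -0.1224
Step 3: Compute Lagrangian.
L = 32.9342 + 15*-0.1224 = 31.0982


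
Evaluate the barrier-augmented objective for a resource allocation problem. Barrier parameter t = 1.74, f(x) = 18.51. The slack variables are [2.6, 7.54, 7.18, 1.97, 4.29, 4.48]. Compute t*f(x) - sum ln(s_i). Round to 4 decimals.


Step 1: Compute log-barrier.
ln values: [0.9555, 2.0202, 1.9713, 0.678, 1.4563, 1.4996]
phi = -(0.9555 + 2.0202 + 1.9713 + 0.678 + 1.4563 + 1.4996) = -8.581
Step 2: Compute augmented objective.
t*f(x) = 1.74*18.51 = 32.2074
Total = 32.2074 - 8.581 = 23.6264


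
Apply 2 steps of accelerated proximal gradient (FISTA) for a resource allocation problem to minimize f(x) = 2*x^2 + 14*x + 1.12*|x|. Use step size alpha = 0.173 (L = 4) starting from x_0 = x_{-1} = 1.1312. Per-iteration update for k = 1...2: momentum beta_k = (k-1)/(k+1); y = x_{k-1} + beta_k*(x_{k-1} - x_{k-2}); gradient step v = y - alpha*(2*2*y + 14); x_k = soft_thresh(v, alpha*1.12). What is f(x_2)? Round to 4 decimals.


FISTA on f(x) = 2*x^2 + 14*x + 1.12*|x|
L = 4, alpha = 0.173
Iteration 1: beta = 0.0, y = 1.1312 + 0.0*(1.1312 - 1.1312) = 1.1312
  grad(y) = 18.5248, v = y - alpha*grad = -2.0736
  prox(v) = soft_thresh(-2.0736, 0.1938) = -1.8798
Iteration 2: beta = 0.3333, y = -1.8798 + 0.3333*(-1.8798 - 1.1312) = -2.8835
  grad(y) = 2.466, v = y - alpha*grad = -3.3101
  prox(v) = soft_thresh(-3.3101, 0.1938) = -3.1164
f(x_2) = 2*(-3.1164)^2 + 14*(-3.1164) + 1.12*|-3.1164| = -20.7153


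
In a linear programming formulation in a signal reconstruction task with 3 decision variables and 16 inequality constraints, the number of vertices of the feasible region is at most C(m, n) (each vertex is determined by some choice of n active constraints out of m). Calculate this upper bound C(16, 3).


Each vertex corresponds to some choice of n active constraints out of m, so the number of vertices is at most C(m, n) = m! / (n!(m-n)!).
m = 16, n = 3
Numerator: 16 * 15 * 14
Denominator: 3! = 6
C(16, 3) = 560


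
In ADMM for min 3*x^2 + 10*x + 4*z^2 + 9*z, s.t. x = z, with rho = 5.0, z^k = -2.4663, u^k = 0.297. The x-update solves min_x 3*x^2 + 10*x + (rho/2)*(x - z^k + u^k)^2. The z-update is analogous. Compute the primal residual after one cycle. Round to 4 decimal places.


ADMM iteration with rho = 5.0, z^k = -2.4663, u^k = 0.297
Step 1: x-update.
Minimize 3*x^2 + 10*x + (5.0/2)*(x + 2.4663 + 0.297)^2
FOC: (2*3 + 5.0)*x = -10 + 5.0*(-2.4663 - 0.297)
x^{k+1} = -2.1651
Step 2: z-update.
Minimize 4*z^2 + 9*z + (5.0/2)*(-2.1651 - z + 0.297)^2
FOC: (2*4 + 5.0)*z = -9 + 5.0*(-2.1651 + 0.297)
z^{k+1} = -1.4108
Step 3: u-update.
u^{k+1} = 0.297 - 2.1651 + 1.4108 = -0.4573
Step 4: Primal residual = |-2.1651 + 1.4108| = 0.7543


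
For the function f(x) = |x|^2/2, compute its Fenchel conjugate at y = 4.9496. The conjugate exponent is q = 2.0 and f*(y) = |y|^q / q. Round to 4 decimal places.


The conjugate exponent q satisfies 1/p + 1/q = 1.
p = 2, so q = 2/(2 - 1) = 2.0
|y|^q = 4.9496^2.0 = 24.4985
f*(4.9496) = 24.4985 / 2.0 = 12.2493


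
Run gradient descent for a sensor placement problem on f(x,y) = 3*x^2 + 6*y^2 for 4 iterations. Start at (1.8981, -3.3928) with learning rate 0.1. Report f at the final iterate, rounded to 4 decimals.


Gradient descent on f(x,y) = 3*x^2 + 6*y^2.
Starting point: (1.8981, -3.3928), alpha = 0.1
Step 1: grad_x = 2*3*1.8981 = 11.3886, grad_y = 2*6*-3.3928 = -40.7136
  x_1 = 1.8981 - 0.1*11.3886 = 0.7592
  y_1 = -3.3928 - 0.1*-40.7136 = 0.6786
Step 2: grad_x = 2*3*0.7592 = 4.5554, grad_y = 2*6*0.6786 = 8.1427
  x_2 = 0.7592 - 0.1*4.5554 = 0.3037
  y_2 = 0.6786 - 0.1*8.1427 = -0.1357
Step 3: grad_x = 2*3*0.3037 = 1.8222, grad_y = 2*6*-0.1357 = -1.6285
  x_3 = 0.3037 - 0.1*1.8222 = 0.1215
  y_3 = -0.1357 - 0.1*-1.6285 = 0.0271
Step 4: grad_x = 2*3*0.1215 = 0.7289, grad_y = 2*6*0.0271 = 0.3257
  x_4 = 0.1215 - 0.1*0.7289 = 0.0486
  y_4 = 0.0271 - 0.1*0.3257 = -0.0054
f(0.0486, -0.0054) = 3*0.0486^2 + 6*(-0.0054)^2 = 0.0073


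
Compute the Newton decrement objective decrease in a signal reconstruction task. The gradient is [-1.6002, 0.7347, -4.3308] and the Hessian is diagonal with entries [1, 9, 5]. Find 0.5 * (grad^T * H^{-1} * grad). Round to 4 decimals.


Step 1: H is diagonal, so H^(-1) * g = [-1.6002, 0.0816, -0.8662].
Step 2: g^T H^(-1) g = sum_i g_i^2 / H_ii
  = (-1.6002)^2/1 + (0.7347)^2/9 + (-4.3308)^2/5
  = 2.5606 + 0.06 + 3.7512 = 6.3718
Step 3: Objective decrease = 0.5 * g^T H^(-1) g = 3.1859


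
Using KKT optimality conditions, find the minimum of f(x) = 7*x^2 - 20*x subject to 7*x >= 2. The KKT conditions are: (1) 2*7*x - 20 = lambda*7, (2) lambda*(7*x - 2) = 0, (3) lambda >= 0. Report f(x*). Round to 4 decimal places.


Step 1: Try lambda = 0 (constraint inactive).
Stationarity: 2*7*x - 20 = 0
x* = 20/(2*7) = 10/7 = 1.4286 (rounded; the exact value 10/7 is used below)
Check constraint: 7*1.4286 = 10.0002 >= 2 -- satisfied.
Step 2: Compute optimal value.
f(x*) = 7*(10/7)^2 - 20*(10/7) = -14.2857


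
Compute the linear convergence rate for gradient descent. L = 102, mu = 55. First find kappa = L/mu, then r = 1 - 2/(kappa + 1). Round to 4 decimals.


Step 1: Compute the condition number.
kappa = L/mu = 102/55 = 1.8545
Step 2: Compute the convergence rate.
r = 1 - 2/(kappa + 1) = 1 - 2*mu/(L + mu) = (L - mu)/(L + mu) = 47/157 = 0.2994


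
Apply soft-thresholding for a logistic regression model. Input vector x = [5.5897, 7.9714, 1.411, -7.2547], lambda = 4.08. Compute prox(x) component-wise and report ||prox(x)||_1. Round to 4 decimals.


Soft-thresholding with lambda = 4.08:
prox(5.5897) = sign(5.5897)*max(|5.5897| - 4.08, 0) = 1.5097
prox(7.9714) = sign(7.9714)*max(|7.9714| - 4.08, 0) = 3.8914
prox(1.411) = sign(1.411)*max(|1.411| - 4.08, 0) = 0.0
prox(-7.2547) = sign(-7.2547)*max(|-7.2547| - 4.08, 0) = -3.1747
prox(x) = [1.5097, 3.8914, 0.0, -3.1747]
||prox(x)||_1 = 1.5097 + 3.8914 + 0.0 + 3.1747 = 8.5758


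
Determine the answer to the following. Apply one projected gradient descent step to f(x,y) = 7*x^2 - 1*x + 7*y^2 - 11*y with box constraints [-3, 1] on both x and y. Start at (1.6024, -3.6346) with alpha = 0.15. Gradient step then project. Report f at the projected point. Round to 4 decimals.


Step 1: Compute gradient at (1.6024, -3.6346).
grad_x = 2*7*1.6024 - 1 = 21.4336
grad_y = 2*7*-3.6346 - 11 = -61.8844
Step 2: Gradient step.
x_raw = 1.6024 - 0.15*21.4336 = -1.6126
y_raw = -3.6346 - 0.15*-61.8844 = 5.6481
Step 3: Project onto [-3, 1].
x_proj = clip(-1.6126) = -1.6126
y_proj = clip(5.6481) = 1.0
Step 4: Evaluate f.
f(-1.6126, 1.0) = 15.8169


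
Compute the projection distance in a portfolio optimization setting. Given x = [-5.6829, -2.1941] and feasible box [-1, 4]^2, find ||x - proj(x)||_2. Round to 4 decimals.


Project each component onto [-1, 4].
clip(-5.6829) = -1.0, clip(-2.1941) = -1.0
Projection = [-1.0, -1.0]
Squared diffs: [21.9296, 1.4259]
Distance = sqrt(23.3555) = 4.8327


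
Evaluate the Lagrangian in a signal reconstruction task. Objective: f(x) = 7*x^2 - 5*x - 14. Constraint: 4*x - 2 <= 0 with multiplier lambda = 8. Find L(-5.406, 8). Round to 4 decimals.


Step 1: Evaluate f(x).
f(-5.406) = 7*(-5.406)^2 - 5*(-5.406) - 14 = 217.6039
Step 2: Evaluate g(x).
g(-5.406) = 4*-5.406 - 2 = -23.624
Step 3: Compute Lagrangian.
L = 217.6039 + 8*-23.624 = 28.6119


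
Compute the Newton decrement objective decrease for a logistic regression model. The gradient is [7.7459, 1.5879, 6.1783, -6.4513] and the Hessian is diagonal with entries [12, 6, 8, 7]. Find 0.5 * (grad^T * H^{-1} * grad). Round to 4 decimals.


Step 1: H is diagonal, so H^(-1) * g = [0.6455, 0.2647, 0.7723, -0.9216].
Step 2: g^T H^(-1) g = sum_i g_i^2 / H_ii
  = (7.7459)^2/12 + (1.5879)^2/6 + (6.1783)^2/8 + (-6.4513)^2/7
  = 4.9999 + 0.4202 + 4.7714 + 5.9456 = 16.1372
Step 3: Objective decrease = 0.5 * g^T H^(-1) g = 8.0686


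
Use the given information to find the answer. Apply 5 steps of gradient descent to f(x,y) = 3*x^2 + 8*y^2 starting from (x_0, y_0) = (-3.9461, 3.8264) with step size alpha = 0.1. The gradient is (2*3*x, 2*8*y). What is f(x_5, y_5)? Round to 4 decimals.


Gradient descent on f(x,y) = 3*x^2 + 8*y^2.
Starting point: (-3.9461, 3.8264), alpha = 0.1
Step 1: grad_x = 2*3*-3.9461 = -23.6766, grad_y = 2*8*3.8264 = 61.2224
  x_1 = -3.9461 - 0.1*-23.6766 = -1.5784
  y_1 = 3.8264 - 0.1*61.2224 = -2.2958
Step 2: grad_x = 2*3*-1.5784 = -9.4706, grad_y = 2*8*-2.2958 = -36.7334
  x_2 = -1.5784 - 0.1*-9.4706 = -0.6314
  y_2 = -2.2958 - 0.1*-36.7334 = 1.3775
Step 3: grad_x = 2*3*-0.6314 = -3.7883, grad_y = 2*8*1.3775 = 22.0401
  x_3 = -0.6314 - 0.1*-3.7883 = -0.2526
  y_3 = 1.3775 - 0.1*22.0401 = -0.8265
Step 4: grad_x = 2*3*-0.2526 = -1.5153, grad_y = 2*8*-0.8265 = -13.224
  x_4 = -0.2526 - 0.1*-1.5153 = -0.101
  y_4 = -0.8265 - 0.1*-13.224 = 0.4959
Step 5: grad_x = 2*3*-0.101 = -0.6061, grad_y = 2*8*0.4959 = 7.9344
  x_5 = -0.101 - 0.1*-0.6061 = -0.0404
  y_5 = 0.4959 - 0.1*7.9344 = -0.2975
f(-0.0404, -0.2975) = 3*(-0.0404)^2 + 8*(-0.2975)^2 = 0.7131


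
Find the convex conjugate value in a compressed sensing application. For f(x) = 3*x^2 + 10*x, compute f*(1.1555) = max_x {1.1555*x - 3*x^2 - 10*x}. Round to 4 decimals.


f*(y) = sup_x {y*x - a*x^2 - b*x} = sup_x {(y-b)*x - a*x^2}
FOC: (y - b) - 2a*x = 0 => x* = (y - b)/(2a)
x* = (1.1555 - 10)/(2*3) = -1.4741
f*(1.1555) = (y-b)^2/(4a) = (1.1555 - 10)^2/(4*3)
= 78.2252/12 = 6.5188


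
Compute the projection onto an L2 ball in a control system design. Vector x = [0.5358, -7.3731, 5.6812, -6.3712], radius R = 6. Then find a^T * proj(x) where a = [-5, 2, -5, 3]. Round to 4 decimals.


Step 1: Compute ||x|| (intermediates to 6 decimals).
||x|| = sqrt(0.5358^2 + (-7.3731)^2 + 5.6812^2 + (-6.3712)^2) = 11.292383
Step 2: Project.
Since ||x|| > R, scale = R/||x|| = 6/11.292383 = 0.531332, proj(x) = scale * x
proj(x) = [0.284688, -3.917564, 3.018603, -3.385222]
Step 3: Dot product.
a^T * proj(x) = -5*0.284688 + 2*(-3.917564) - 5*3.018603 + 3*(-3.385222) = -34.5072


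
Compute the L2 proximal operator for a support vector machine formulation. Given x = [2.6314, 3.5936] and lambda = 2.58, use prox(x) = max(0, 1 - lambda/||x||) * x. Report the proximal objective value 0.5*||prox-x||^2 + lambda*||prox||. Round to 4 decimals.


Step 1: Compute ||x||.
||x|| = 4.454
Step 2: Compute scaling factor.
scale = max(0, 1 - 2.58/4.454) = 0.4207
Step 3: prox(x) = [1.1072, 1.512]
||prox(x)|| = 1.874
Step 4: Proximal objective.
0.5*||prox-x||^2 = 3.3282
lambda*||prox|| = 4.8349
Total = 8.1632


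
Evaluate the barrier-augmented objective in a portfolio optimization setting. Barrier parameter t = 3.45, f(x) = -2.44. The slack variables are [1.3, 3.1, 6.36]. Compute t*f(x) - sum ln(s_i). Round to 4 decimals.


Step 1: Compute log-barrier.
ln values: [0.2624, 1.1314, 1.85]
phi = -(0.2624 + 1.1314 + 1.85) = -3.2438
Step 2: Compute augmented objective.
t*f(x) = 3.45*-2.44 = -8.418
Total = -8.418 - 3.2438 = -11.6618


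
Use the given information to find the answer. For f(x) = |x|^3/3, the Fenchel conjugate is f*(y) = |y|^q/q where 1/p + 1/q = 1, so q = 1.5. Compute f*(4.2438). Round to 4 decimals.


The conjugate exponent q satisfies 1/p + 1/q = 1.
p = 3, so q = 3/(3 - 1) = 1.5
|y|^q = 4.2438^1.5 = 8.7424
f*(4.2438) = 8.7424 / 1.5 = 5.8283


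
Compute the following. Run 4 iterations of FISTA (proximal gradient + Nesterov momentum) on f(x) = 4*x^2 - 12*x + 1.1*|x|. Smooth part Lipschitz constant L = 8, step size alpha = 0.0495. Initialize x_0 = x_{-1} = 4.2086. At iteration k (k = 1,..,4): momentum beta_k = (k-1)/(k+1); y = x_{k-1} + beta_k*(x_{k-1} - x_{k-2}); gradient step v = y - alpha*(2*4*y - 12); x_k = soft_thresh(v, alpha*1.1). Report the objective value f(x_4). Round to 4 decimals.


FISTA on f(x) = 4*x^2 - 12*x + 1.1*|x|
L = 8, alpha = 0.0495
Iteration 1: beta = 0.0, y = 4.2086 + 0.0*(4.2086 - 4.2086) = 4.2086
  grad(y) = 21.6688, v = y - alpha*grad = 3.136
  prox(v) = soft_thresh(3.136, 0.0545) = 3.0815
Iteration 2: beta = 0.3333, y = 3.0815 + 0.3333*(3.0815 - 4.2086) = 2.7059
  grad(y) = 9.6469, v = y - alpha*grad = 2.2283
  prox(v) = soft_thresh(2.2283, 0.0545) = 2.1739
Iteration 3: beta = 0.5, y = 2.1739 + 0.5*(2.1739 - 3.0815) = 1.7201
  grad(y) = 1.7605, v = y - alpha*grad = 1.6329
  prox(v) = soft_thresh(1.6329, 0.0545) = 1.5785
Iteration 4: beta = 0.6, y = 1.5785 + 0.6*(1.5785 - 2.1739) = 1.2212
  grad(y) = -2.2303, v = y - alpha*grad = 1.3316
  prox(v) = soft_thresh(1.3316, 0.0545) = 1.2772
f(x_4) = 4*1.2772^2 - 12*1.2772 + 1.1*|1.2772| = -7.3965


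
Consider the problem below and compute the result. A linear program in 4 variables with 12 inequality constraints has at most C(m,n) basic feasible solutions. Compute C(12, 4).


Each vertex corresponds to some choice of n active constraints out of m, so the number of vertices is at most C(m, n) = m! / (n!(m-n)!).
m = 12, n = 4
Numerator: 12 * 11 * 10 * 9
Denominator: 4! = 24
C(12, 4) = 495


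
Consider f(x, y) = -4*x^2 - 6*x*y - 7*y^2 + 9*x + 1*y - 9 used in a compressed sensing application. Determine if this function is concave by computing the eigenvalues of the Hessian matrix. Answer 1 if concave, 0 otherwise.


The Hessian of f(x,y) = -4*x^2 - 6*x*y - 7*y^2 + 9*x + 1*y - 9 is:
H = [[-8, -6], [-6, -14]]
Trace = -8 - 14 = -22
Determinant = -8*-14 - (-6)^2 = 76
Discriminant = (-22)^2 - 4*76 = 180.0
Eigenvalues: lambda_1 = -17.7082, lambda_2 = -4.2918
The function is concave.

1


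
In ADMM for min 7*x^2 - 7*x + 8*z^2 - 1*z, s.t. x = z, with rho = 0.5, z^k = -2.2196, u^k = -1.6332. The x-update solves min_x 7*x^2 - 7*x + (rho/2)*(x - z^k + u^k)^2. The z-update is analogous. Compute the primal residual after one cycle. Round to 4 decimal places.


ADMM iteration with rho = 0.5, z^k = -2.2196, u^k = -1.6332
Step 1: x-update.
Minimize 7*x^2 - 7*x + (0.5/2)*(x + 2.2196 - 1.6332)^2
FOC: (2*7 + 0.5)*x = 7 + 0.5*(-2.2196 + 1.6332)
x^{k+1} = 0.4625
Step 2: z-update.
Minimize 8*z^2 - 1*z + (0.5/2)*(0.4625 - z - 1.6332)^2
FOC: (2*8 + 0.5)*z = 1 + 0.5*(0.4625 - 1.6332)
z^{k+1} = 0.0251
Step 3: u-update.
u^{k+1} = -1.6332 + 0.4625 - 0.0251 = -1.1958
Step 4: Primal residual = |0.4625 - 0.0251| = 0.4374


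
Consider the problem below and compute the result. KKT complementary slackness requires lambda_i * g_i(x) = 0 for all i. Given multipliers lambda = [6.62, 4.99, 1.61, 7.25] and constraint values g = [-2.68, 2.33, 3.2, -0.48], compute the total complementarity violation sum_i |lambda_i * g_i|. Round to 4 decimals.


KKT complementary slackness check:
lambda_1 * g_1 = 6.62 * -2.68 = -17.7416
lambda_2 * g_2 = 4.99 * 2.33 = 11.6267
lambda_3 * g_3 = 1.61 * 3.2 = 5.152
lambda_4 * g_4 = 7.25 * -0.48 = -3.48
Total violation = 17.7416 + 11.6267 + 5.152 + 3.48 = 38.0003


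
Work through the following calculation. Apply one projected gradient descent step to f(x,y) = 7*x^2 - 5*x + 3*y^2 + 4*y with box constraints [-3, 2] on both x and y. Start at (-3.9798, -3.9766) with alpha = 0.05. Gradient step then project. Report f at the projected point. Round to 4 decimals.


Step 1: Compute gradient at (-3.9798, -3.9766).
grad_x = 2*7*-3.9798 - 5 = -60.7172
grad_y = 2*3*-3.9766 + 4 = -19.8596
Step 2: Gradient step.
x_raw = -3.9798 - 0.05*-60.7172 = -0.9439
y_raw = -3.9766 - 0.05*-19.8596 = -2.9836
Step 3: Project onto [-3, 2].
x_proj = clip(-0.9439) = -0.9439
y_proj = clip(-2.9836) = -2.9836
Step 4: Evaluate f.
f(-0.9439, -2.9836) = 25.7283


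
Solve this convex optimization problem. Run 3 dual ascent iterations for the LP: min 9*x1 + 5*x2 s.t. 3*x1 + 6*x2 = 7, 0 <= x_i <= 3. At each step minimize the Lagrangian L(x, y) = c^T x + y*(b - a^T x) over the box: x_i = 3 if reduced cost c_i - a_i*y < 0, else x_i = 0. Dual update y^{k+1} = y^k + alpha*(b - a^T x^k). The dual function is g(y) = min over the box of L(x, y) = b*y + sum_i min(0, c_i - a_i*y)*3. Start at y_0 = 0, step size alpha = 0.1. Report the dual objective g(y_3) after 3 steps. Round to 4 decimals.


Dual ascent for LP: min 9*x1 + 5*x2, 3*x1 + 6*x2 = 7, 0 <= x_i <= 3
Step 1: y^k = 0.0, reduced costs: (9.0, 5.0)
  x^k = (0.0, 0.0), subgradient = b - a^T x = 7.0
  y^{k+1} = 0.0 + 0.1*7.0 = 0.7
Step 2: y^k = 0.7, reduced costs: (6.9, 0.8)
  x^k = (0.0, 0.0), subgradient = b - a^T x = 7.0
  y^{k+1} = 0.7 + 0.1*7.0 = 1.4
Step 3: y^k = 1.4, reduced costs: (4.8, -3.4)
  x^k = (0.0, 3.0), subgradient = b - a^T x = -11.0
  y^{k+1} = 1.4 + 0.1*-11.0 = 0.3
Dual objective at y_3 = 0.3: reduced costs (8.1, 3.2), box minimizer x = (0.0, 0.0)
g(y_3) = b*y + (c1 - a1*y)*x1 + (c2 - a2*y)*x2 = 7*0.3 + 8.1*0.0 + 3.2*0.0 = 2.1 + 0.0 + 0.0 = 2.1


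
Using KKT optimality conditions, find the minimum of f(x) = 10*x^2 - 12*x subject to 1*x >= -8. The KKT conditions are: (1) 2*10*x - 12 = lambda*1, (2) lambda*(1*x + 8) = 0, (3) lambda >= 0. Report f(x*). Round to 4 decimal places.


Step 1: Try lambda = 0 (constraint inactive).
Stationarity: 2*10*x - 12 = 0
x* = 12/(2*10) = 0.6
Check constraint: 1*0.6 = 0.6 >= -8 -- satisfied.
Step 2: Compute optimal value.
f(x*) = 10*0.6^2 - 12*0.6 = -3.6


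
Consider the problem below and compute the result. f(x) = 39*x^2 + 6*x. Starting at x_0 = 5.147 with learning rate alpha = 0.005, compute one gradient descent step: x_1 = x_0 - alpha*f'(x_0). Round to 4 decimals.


We compute the gradient at x_0 and apply the update.
f'(x) = 78*x + 6
f'(5.147) = 78*5.147 + 6 = 407.466
x_1 = 5.147 - 0.005*407.466 = 3.1097


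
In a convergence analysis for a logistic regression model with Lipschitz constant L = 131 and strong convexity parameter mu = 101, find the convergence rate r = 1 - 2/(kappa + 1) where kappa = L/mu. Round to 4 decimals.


Step 1: Compute the condition number.
kappa = L/mu = 131/101 = 1.297
Step 2: Compute the convergence rate.
r = 1 - 2/(kappa + 1) = 1 - 2*mu/(L + mu) = (L - mu)/(L + mu) = 30/232 = 0.1293


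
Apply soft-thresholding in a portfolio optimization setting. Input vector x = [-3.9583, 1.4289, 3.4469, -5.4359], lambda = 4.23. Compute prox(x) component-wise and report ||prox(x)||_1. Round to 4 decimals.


Soft-thresholding with lambda = 4.23:
prox(-3.9583) = sign(-3.9583)*max(|-3.9583| - 4.23, 0) = 0.0
prox(1.4289) = sign(1.4289)*max(|1.4289| - 4.23, 0) = 0.0
prox(3.4469) = sign(3.4469)*max(|3.4469| - 4.23, 0) = 0.0
prox(-5.4359) = sign(-5.4359)*max(|-5.4359| - 4.23, 0) = -1.2059
prox(x) = [0.0, 0.0, 0.0, -1.2059]
||prox(x)||_1 = 0.0 + 0.0 + 0.0 + 1.2059 = 1.2059


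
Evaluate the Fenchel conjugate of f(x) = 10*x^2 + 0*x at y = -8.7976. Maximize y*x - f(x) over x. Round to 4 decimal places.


f*(y) = sup_x {y*x - a*x^2 - b*x} = sup_x {(y-b)*x - a*x^2}
FOC: (y - b) - 2a*x = 0 => x* = (y - b)/(2a)
x* = (-8.7976 - 0)/(2*10) = -0.4399
f*(-8.7976) = (y-b)^2/(4a) = (-8.7976 - 0)^2/(4*10)
= 77.3978/40 = 1.9349


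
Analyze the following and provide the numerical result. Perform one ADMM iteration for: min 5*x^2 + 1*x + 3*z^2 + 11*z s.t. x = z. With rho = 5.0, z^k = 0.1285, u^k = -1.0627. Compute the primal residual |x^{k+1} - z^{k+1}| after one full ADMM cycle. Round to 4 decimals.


ADMM iteration with rho = 5.0, z^k = 0.1285, u^k = -1.0627
Step 1: x-update.
Minimize 5*x^2 + 1*x + (5.0/2)*(x - 0.1285 - 1.0627)^2
FOC: (2*5 + 5.0)*x = -1 + 5.0*(0.1285 + 1.0627)
x^{k+1} = 0.3304
Step 2: z-update.
Minimize 3*z^2 + 11*z + (5.0/2)*(0.3304 - z - 1.0627)^2
FOC: (2*3 + 5.0)*z = -11 + 5.0*(0.3304 - 1.0627)
z^{k+1} = -1.3329
Step 3: u-update.
u^{k+1} = -1.0627 + 0.3304 + 1.3329 = 0.6006
Step 4: Primal residual = |0.3304 + 1.3329| = 1.6633


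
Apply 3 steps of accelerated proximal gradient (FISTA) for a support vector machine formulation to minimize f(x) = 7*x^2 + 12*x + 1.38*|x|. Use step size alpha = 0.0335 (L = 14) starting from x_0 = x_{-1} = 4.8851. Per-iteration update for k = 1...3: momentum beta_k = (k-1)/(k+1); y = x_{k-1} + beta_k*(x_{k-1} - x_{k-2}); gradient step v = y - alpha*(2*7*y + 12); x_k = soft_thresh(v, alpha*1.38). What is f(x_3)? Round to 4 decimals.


FISTA on f(x) = 7*x^2 + 12*x + 1.38*|x|
L = 14, alpha = 0.0335
Iteration 1: beta = 0.0, y = 4.8851 + 0.0*(4.8851 - 4.8851) = 4.8851
  grad(y) = 80.3914, v = y - alpha*grad = 2.192
  prox(v) = soft_thresh(2.192, 0.0462) = 2.1458
Iteration 2: beta = 0.3333, y = 2.1458 + 0.3333*(2.1458 - 4.8851) = 1.2326
  grad(y) = 29.257, v = y - alpha*grad = 0.2525
  prox(v) = soft_thresh(0.2525, 0.0462) = 0.2063
Iteration 3: beta = 0.5, y = 0.2063 + 0.5*(0.2063 - 2.1458) = -0.7634
  grad(y) = 1.3121, v = y - alpha*grad = -0.8074
  prox(v) = soft_thresh(-0.8074, 0.0462) = -0.7611
f(x_3) = 7*(-0.7611)^2 + 12*(-0.7611) + 1.38*|-0.7611| = -4.028
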